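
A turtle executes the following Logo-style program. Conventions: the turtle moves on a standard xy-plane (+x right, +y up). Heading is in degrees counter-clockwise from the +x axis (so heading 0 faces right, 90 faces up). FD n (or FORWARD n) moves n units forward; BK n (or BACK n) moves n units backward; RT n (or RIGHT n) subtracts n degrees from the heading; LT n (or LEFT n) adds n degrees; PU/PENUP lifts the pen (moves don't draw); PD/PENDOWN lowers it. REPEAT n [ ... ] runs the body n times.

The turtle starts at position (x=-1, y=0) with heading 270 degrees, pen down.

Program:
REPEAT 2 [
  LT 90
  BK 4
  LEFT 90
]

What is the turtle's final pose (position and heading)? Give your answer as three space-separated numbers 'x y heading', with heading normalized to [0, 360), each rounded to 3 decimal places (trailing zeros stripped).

Executing turtle program step by step:
Start: pos=(-1,0), heading=270, pen down
REPEAT 2 [
  -- iteration 1/2 --
  LT 90: heading 270 -> 0
  BK 4: (-1,0) -> (-5,0) [heading=0, draw]
  LT 90: heading 0 -> 90
  -- iteration 2/2 --
  LT 90: heading 90 -> 180
  BK 4: (-5,0) -> (-1,0) [heading=180, draw]
  LT 90: heading 180 -> 270
]
Final: pos=(-1,0), heading=270, 2 segment(s) drawn

Answer: -1 0 270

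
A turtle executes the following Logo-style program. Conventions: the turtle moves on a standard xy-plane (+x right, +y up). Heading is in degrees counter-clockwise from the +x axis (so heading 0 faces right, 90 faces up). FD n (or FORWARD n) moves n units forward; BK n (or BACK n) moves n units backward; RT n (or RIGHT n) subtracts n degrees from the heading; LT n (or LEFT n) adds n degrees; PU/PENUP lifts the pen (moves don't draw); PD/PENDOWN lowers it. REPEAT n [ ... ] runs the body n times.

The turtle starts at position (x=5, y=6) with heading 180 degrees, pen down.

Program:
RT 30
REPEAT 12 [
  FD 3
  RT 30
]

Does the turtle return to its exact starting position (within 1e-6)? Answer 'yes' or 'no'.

Executing turtle program step by step:
Start: pos=(5,6), heading=180, pen down
RT 30: heading 180 -> 150
REPEAT 12 [
  -- iteration 1/12 --
  FD 3: (5,6) -> (2.402,7.5) [heading=150, draw]
  RT 30: heading 150 -> 120
  -- iteration 2/12 --
  FD 3: (2.402,7.5) -> (0.902,10.098) [heading=120, draw]
  RT 30: heading 120 -> 90
  -- iteration 3/12 --
  FD 3: (0.902,10.098) -> (0.902,13.098) [heading=90, draw]
  RT 30: heading 90 -> 60
  -- iteration 4/12 --
  FD 3: (0.902,13.098) -> (2.402,15.696) [heading=60, draw]
  RT 30: heading 60 -> 30
  -- iteration 5/12 --
  FD 3: (2.402,15.696) -> (5,17.196) [heading=30, draw]
  RT 30: heading 30 -> 0
  -- iteration 6/12 --
  FD 3: (5,17.196) -> (8,17.196) [heading=0, draw]
  RT 30: heading 0 -> 330
  -- iteration 7/12 --
  FD 3: (8,17.196) -> (10.598,15.696) [heading=330, draw]
  RT 30: heading 330 -> 300
  -- iteration 8/12 --
  FD 3: (10.598,15.696) -> (12.098,13.098) [heading=300, draw]
  RT 30: heading 300 -> 270
  -- iteration 9/12 --
  FD 3: (12.098,13.098) -> (12.098,10.098) [heading=270, draw]
  RT 30: heading 270 -> 240
  -- iteration 10/12 --
  FD 3: (12.098,10.098) -> (10.598,7.5) [heading=240, draw]
  RT 30: heading 240 -> 210
  -- iteration 11/12 --
  FD 3: (10.598,7.5) -> (8,6) [heading=210, draw]
  RT 30: heading 210 -> 180
  -- iteration 12/12 --
  FD 3: (8,6) -> (5,6) [heading=180, draw]
  RT 30: heading 180 -> 150
]
Final: pos=(5,6), heading=150, 12 segment(s) drawn

Start position: (5, 6)
Final position: (5, 6)
Distance = 0; < 1e-6 -> CLOSED

Answer: yes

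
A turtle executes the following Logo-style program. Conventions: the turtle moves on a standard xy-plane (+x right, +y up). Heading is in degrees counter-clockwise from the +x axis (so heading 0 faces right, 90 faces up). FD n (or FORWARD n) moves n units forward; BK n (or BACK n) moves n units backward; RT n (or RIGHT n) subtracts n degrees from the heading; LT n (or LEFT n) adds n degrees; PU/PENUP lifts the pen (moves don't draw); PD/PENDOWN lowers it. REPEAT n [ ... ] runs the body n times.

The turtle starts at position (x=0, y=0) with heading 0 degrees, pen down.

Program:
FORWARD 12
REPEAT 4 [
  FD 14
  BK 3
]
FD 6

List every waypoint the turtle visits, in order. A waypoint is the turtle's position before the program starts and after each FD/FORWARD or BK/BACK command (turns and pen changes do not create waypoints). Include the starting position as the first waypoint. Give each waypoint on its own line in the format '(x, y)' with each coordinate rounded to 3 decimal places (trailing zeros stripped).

Executing turtle program step by step:
Start: pos=(0,0), heading=0, pen down
FD 12: (0,0) -> (12,0) [heading=0, draw]
REPEAT 4 [
  -- iteration 1/4 --
  FD 14: (12,0) -> (26,0) [heading=0, draw]
  BK 3: (26,0) -> (23,0) [heading=0, draw]
  -- iteration 2/4 --
  FD 14: (23,0) -> (37,0) [heading=0, draw]
  BK 3: (37,0) -> (34,0) [heading=0, draw]
  -- iteration 3/4 --
  FD 14: (34,0) -> (48,0) [heading=0, draw]
  BK 3: (48,0) -> (45,0) [heading=0, draw]
  -- iteration 4/4 --
  FD 14: (45,0) -> (59,0) [heading=0, draw]
  BK 3: (59,0) -> (56,0) [heading=0, draw]
]
FD 6: (56,0) -> (62,0) [heading=0, draw]
Final: pos=(62,0), heading=0, 10 segment(s) drawn
Waypoints (11 total):
(0, 0)
(12, 0)
(26, 0)
(23, 0)
(37, 0)
(34, 0)
(48, 0)
(45, 0)
(59, 0)
(56, 0)
(62, 0)

Answer: (0, 0)
(12, 0)
(26, 0)
(23, 0)
(37, 0)
(34, 0)
(48, 0)
(45, 0)
(59, 0)
(56, 0)
(62, 0)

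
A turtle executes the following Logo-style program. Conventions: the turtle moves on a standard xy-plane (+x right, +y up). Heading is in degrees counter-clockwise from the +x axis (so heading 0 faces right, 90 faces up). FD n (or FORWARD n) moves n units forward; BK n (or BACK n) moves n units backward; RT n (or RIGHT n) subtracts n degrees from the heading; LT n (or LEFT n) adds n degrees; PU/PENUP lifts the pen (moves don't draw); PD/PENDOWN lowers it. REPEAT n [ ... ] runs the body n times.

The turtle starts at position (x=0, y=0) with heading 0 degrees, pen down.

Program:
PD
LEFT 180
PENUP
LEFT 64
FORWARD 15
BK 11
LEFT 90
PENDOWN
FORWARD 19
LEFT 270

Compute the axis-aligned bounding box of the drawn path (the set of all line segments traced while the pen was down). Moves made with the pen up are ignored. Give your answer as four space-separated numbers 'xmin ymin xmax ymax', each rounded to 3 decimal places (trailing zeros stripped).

Executing turtle program step by step:
Start: pos=(0,0), heading=0, pen down
PD: pen down
LT 180: heading 0 -> 180
PU: pen up
LT 64: heading 180 -> 244
FD 15: (0,0) -> (-6.576,-13.482) [heading=244, move]
BK 11: (-6.576,-13.482) -> (-1.753,-3.595) [heading=244, move]
LT 90: heading 244 -> 334
PD: pen down
FD 19: (-1.753,-3.595) -> (15.324,-11.924) [heading=334, draw]
LT 270: heading 334 -> 244
Final: pos=(15.324,-11.924), heading=244, 1 segment(s) drawn

Segment endpoints: x in {-1.753, 15.324}, y in {-11.924, -3.595}
xmin=-1.753, ymin=-11.924, xmax=15.324, ymax=-3.595

Answer: -1.753 -11.924 15.324 -3.595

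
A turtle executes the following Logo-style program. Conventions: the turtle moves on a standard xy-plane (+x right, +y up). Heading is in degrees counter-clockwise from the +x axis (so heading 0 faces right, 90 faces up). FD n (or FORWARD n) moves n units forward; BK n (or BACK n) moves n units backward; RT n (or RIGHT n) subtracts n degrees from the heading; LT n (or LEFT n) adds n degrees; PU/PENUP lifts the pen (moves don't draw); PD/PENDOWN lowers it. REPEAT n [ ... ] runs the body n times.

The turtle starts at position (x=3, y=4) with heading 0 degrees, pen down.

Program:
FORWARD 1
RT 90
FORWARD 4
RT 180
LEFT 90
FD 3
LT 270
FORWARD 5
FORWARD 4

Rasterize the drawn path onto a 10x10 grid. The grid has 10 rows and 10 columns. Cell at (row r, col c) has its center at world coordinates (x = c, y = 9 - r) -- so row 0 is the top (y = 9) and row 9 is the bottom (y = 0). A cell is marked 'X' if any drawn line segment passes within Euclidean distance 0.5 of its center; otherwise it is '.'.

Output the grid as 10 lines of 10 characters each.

Segment 0: (3,4) -> (4,4)
Segment 1: (4,4) -> (4,0)
Segment 2: (4,0) -> (1,-0)
Segment 3: (1,-0) -> (1,5)
Segment 4: (1,5) -> (1,9)

Answer: .X........
.X........
.X........
.X........
.X........
.X.XX.....
.X..X.....
.X..X.....
.X..X.....
.XXXX.....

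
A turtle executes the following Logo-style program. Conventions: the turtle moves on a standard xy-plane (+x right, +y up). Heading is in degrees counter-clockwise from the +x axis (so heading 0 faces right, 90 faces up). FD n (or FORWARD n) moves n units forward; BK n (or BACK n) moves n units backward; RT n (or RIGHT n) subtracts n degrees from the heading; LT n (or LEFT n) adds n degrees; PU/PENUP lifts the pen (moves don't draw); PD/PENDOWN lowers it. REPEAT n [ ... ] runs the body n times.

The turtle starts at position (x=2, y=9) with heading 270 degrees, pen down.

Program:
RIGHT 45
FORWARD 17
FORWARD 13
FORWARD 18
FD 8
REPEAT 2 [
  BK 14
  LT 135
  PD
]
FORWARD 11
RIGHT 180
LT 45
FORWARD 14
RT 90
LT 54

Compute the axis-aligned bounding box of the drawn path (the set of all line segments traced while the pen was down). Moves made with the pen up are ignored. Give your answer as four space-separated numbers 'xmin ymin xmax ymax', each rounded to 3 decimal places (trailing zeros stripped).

Executing turtle program step by step:
Start: pos=(2,9), heading=270, pen down
RT 45: heading 270 -> 225
FD 17: (2,9) -> (-10.021,-3.021) [heading=225, draw]
FD 13: (-10.021,-3.021) -> (-19.213,-12.213) [heading=225, draw]
FD 18: (-19.213,-12.213) -> (-31.941,-24.941) [heading=225, draw]
FD 8: (-31.941,-24.941) -> (-37.598,-30.598) [heading=225, draw]
REPEAT 2 [
  -- iteration 1/2 --
  BK 14: (-37.598,-30.598) -> (-27.698,-20.698) [heading=225, draw]
  LT 135: heading 225 -> 0
  PD: pen down
  -- iteration 2/2 --
  BK 14: (-27.698,-20.698) -> (-41.698,-20.698) [heading=0, draw]
  LT 135: heading 0 -> 135
  PD: pen down
]
FD 11: (-41.698,-20.698) -> (-49.477,-12.92) [heading=135, draw]
RT 180: heading 135 -> 315
LT 45: heading 315 -> 0
FD 14: (-49.477,-12.92) -> (-35.477,-12.92) [heading=0, draw]
RT 90: heading 0 -> 270
LT 54: heading 270 -> 324
Final: pos=(-35.477,-12.92), heading=324, 8 segment(s) drawn

Segment endpoints: x in {-49.477, -41.698, -37.598, -35.477, -31.941, -27.698, -19.213, -10.021, 2}, y in {-30.598, -24.941, -20.698, -20.698, -12.92, -12.92, -12.213, -3.021, 9}
xmin=-49.477, ymin=-30.598, xmax=2, ymax=9

Answer: -49.477 -30.598 2 9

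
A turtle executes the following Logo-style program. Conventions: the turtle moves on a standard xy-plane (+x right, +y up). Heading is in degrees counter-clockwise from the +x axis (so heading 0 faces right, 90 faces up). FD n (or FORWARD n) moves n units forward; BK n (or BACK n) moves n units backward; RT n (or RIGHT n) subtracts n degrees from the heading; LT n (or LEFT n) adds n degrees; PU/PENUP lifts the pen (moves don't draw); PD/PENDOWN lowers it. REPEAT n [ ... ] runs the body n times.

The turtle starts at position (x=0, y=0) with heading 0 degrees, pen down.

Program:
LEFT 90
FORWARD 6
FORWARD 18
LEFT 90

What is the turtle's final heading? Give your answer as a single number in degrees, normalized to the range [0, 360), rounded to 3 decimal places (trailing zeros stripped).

Answer: 180

Derivation:
Executing turtle program step by step:
Start: pos=(0,0), heading=0, pen down
LT 90: heading 0 -> 90
FD 6: (0,0) -> (0,6) [heading=90, draw]
FD 18: (0,6) -> (0,24) [heading=90, draw]
LT 90: heading 90 -> 180
Final: pos=(0,24), heading=180, 2 segment(s) drawn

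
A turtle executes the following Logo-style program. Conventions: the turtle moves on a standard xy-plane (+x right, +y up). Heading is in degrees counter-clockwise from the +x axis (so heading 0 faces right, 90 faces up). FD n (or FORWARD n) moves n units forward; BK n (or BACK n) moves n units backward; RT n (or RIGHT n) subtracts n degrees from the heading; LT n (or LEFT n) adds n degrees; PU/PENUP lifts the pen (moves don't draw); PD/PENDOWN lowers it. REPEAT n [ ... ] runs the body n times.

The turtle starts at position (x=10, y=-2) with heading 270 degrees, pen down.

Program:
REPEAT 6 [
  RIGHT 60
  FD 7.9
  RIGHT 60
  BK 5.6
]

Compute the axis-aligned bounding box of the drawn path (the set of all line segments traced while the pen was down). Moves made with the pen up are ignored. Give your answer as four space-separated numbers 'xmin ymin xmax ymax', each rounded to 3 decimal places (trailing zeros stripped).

Answer: 3.158 -8.75 10 -0.85

Derivation:
Executing turtle program step by step:
Start: pos=(10,-2), heading=270, pen down
REPEAT 6 [
  -- iteration 1/6 --
  RT 60: heading 270 -> 210
  FD 7.9: (10,-2) -> (3.158,-5.95) [heading=210, draw]
  RT 60: heading 210 -> 150
  BK 5.6: (3.158,-5.95) -> (8.008,-8.75) [heading=150, draw]
  -- iteration 2/6 --
  RT 60: heading 150 -> 90
  FD 7.9: (8.008,-8.75) -> (8.008,-0.85) [heading=90, draw]
  RT 60: heading 90 -> 30
  BK 5.6: (8.008,-0.85) -> (3.158,-3.65) [heading=30, draw]
  -- iteration 3/6 --
  RT 60: heading 30 -> 330
  FD 7.9: (3.158,-3.65) -> (10,-7.6) [heading=330, draw]
  RT 60: heading 330 -> 270
  BK 5.6: (10,-7.6) -> (10,-2) [heading=270, draw]
  -- iteration 4/6 --
  RT 60: heading 270 -> 210
  FD 7.9: (10,-2) -> (3.158,-5.95) [heading=210, draw]
  RT 60: heading 210 -> 150
  BK 5.6: (3.158,-5.95) -> (8.008,-8.75) [heading=150, draw]
  -- iteration 5/6 --
  RT 60: heading 150 -> 90
  FD 7.9: (8.008,-8.75) -> (8.008,-0.85) [heading=90, draw]
  RT 60: heading 90 -> 30
  BK 5.6: (8.008,-0.85) -> (3.158,-3.65) [heading=30, draw]
  -- iteration 6/6 --
  RT 60: heading 30 -> 330
  FD 7.9: (3.158,-3.65) -> (10,-7.6) [heading=330, draw]
  RT 60: heading 330 -> 270
  BK 5.6: (10,-7.6) -> (10,-2) [heading=270, draw]
]
Final: pos=(10,-2), heading=270, 12 segment(s) drawn

Segment endpoints: x in {3.158, 3.158, 3.158, 8.008, 8.008, 8.008, 10, 10, 10}, y in {-8.75, -7.6, -7.6, -5.95, -5.95, -3.65, -3.65, -2, -2, -2, -0.85}
xmin=3.158, ymin=-8.75, xmax=10, ymax=-0.85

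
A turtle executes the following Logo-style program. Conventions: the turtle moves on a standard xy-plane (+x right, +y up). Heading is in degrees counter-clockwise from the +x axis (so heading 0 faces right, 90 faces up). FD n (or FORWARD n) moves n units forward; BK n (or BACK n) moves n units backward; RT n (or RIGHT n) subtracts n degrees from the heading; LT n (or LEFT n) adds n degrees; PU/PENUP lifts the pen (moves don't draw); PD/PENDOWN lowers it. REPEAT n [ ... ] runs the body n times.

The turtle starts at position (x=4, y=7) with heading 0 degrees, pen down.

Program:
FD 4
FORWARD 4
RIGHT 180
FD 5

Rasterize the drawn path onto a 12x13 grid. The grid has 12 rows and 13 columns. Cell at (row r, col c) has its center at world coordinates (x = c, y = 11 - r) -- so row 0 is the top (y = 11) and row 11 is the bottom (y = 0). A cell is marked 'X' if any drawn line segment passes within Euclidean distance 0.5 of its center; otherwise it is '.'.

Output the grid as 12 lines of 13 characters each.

Answer: .............
.............
.............
.............
....XXXXXXXXX
.............
.............
.............
.............
.............
.............
.............

Derivation:
Segment 0: (4,7) -> (8,7)
Segment 1: (8,7) -> (12,7)
Segment 2: (12,7) -> (7,7)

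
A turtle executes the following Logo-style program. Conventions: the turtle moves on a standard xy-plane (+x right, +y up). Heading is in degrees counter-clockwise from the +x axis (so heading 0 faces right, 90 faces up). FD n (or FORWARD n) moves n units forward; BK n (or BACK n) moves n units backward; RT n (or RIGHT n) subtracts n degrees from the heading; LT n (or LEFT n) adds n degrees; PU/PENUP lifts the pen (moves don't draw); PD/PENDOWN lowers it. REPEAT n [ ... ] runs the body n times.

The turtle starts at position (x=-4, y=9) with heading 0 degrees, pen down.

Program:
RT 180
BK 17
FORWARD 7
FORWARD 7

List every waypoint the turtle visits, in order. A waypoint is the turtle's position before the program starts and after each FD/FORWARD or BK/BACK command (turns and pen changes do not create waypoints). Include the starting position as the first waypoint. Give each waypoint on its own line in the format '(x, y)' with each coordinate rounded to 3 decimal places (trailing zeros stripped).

Executing turtle program step by step:
Start: pos=(-4,9), heading=0, pen down
RT 180: heading 0 -> 180
BK 17: (-4,9) -> (13,9) [heading=180, draw]
FD 7: (13,9) -> (6,9) [heading=180, draw]
FD 7: (6,9) -> (-1,9) [heading=180, draw]
Final: pos=(-1,9), heading=180, 3 segment(s) drawn
Waypoints (4 total):
(-4, 9)
(13, 9)
(6, 9)
(-1, 9)

Answer: (-4, 9)
(13, 9)
(6, 9)
(-1, 9)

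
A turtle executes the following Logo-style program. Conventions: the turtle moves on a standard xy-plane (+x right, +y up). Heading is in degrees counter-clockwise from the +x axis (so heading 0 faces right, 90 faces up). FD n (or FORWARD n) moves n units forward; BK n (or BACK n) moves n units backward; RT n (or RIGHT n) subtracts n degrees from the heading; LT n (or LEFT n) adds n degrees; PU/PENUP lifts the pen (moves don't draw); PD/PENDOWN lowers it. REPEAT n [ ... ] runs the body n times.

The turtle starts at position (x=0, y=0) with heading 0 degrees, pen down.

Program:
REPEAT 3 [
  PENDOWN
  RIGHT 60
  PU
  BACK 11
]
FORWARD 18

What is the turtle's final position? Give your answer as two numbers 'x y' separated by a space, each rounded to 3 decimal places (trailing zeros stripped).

Answer: -7 19.053

Derivation:
Executing turtle program step by step:
Start: pos=(0,0), heading=0, pen down
REPEAT 3 [
  -- iteration 1/3 --
  PD: pen down
  RT 60: heading 0 -> 300
  PU: pen up
  BK 11: (0,0) -> (-5.5,9.526) [heading=300, move]
  -- iteration 2/3 --
  PD: pen down
  RT 60: heading 300 -> 240
  PU: pen up
  BK 11: (-5.5,9.526) -> (0,19.053) [heading=240, move]
  -- iteration 3/3 --
  PD: pen down
  RT 60: heading 240 -> 180
  PU: pen up
  BK 11: (0,19.053) -> (11,19.053) [heading=180, move]
]
FD 18: (11,19.053) -> (-7,19.053) [heading=180, move]
Final: pos=(-7,19.053), heading=180, 0 segment(s) drawn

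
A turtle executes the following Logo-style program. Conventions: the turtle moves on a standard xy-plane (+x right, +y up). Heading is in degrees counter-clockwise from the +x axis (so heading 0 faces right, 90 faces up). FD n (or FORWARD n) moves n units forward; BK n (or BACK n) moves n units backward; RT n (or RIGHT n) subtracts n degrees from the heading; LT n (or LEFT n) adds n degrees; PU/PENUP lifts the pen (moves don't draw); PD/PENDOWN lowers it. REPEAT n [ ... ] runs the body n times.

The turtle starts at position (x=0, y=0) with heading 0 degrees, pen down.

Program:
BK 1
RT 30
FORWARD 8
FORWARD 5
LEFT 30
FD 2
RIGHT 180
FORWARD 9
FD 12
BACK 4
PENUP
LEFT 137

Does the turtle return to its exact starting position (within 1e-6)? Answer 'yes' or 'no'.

Answer: no

Derivation:
Executing turtle program step by step:
Start: pos=(0,0), heading=0, pen down
BK 1: (0,0) -> (-1,0) [heading=0, draw]
RT 30: heading 0 -> 330
FD 8: (-1,0) -> (5.928,-4) [heading=330, draw]
FD 5: (5.928,-4) -> (10.258,-6.5) [heading=330, draw]
LT 30: heading 330 -> 0
FD 2: (10.258,-6.5) -> (12.258,-6.5) [heading=0, draw]
RT 180: heading 0 -> 180
FD 9: (12.258,-6.5) -> (3.258,-6.5) [heading=180, draw]
FD 12: (3.258,-6.5) -> (-8.742,-6.5) [heading=180, draw]
BK 4: (-8.742,-6.5) -> (-4.742,-6.5) [heading=180, draw]
PU: pen up
LT 137: heading 180 -> 317
Final: pos=(-4.742,-6.5), heading=317, 7 segment(s) drawn

Start position: (0, 0)
Final position: (-4.742, -6.5)
Distance = 8.046; >= 1e-6 -> NOT closed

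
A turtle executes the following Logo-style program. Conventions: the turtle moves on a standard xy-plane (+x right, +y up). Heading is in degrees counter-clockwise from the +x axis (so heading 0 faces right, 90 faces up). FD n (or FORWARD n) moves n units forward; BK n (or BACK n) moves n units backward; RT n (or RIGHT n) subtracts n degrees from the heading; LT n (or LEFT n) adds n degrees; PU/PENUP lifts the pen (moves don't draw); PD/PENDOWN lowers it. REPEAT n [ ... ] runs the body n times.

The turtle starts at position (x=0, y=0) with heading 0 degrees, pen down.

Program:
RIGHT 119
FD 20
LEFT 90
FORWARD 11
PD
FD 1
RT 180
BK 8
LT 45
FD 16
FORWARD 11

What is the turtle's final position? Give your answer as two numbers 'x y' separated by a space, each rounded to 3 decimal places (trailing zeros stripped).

Answer: -18.158 -34.631

Derivation:
Executing turtle program step by step:
Start: pos=(0,0), heading=0, pen down
RT 119: heading 0 -> 241
FD 20: (0,0) -> (-9.696,-17.492) [heading=241, draw]
LT 90: heading 241 -> 331
FD 11: (-9.696,-17.492) -> (-0.075,-22.825) [heading=331, draw]
PD: pen down
FD 1: (-0.075,-22.825) -> (0.799,-23.31) [heading=331, draw]
RT 180: heading 331 -> 151
BK 8: (0.799,-23.31) -> (7.796,-27.189) [heading=151, draw]
LT 45: heading 151 -> 196
FD 16: (7.796,-27.189) -> (-7.584,-31.599) [heading=196, draw]
FD 11: (-7.584,-31.599) -> (-18.158,-34.631) [heading=196, draw]
Final: pos=(-18.158,-34.631), heading=196, 6 segment(s) drawn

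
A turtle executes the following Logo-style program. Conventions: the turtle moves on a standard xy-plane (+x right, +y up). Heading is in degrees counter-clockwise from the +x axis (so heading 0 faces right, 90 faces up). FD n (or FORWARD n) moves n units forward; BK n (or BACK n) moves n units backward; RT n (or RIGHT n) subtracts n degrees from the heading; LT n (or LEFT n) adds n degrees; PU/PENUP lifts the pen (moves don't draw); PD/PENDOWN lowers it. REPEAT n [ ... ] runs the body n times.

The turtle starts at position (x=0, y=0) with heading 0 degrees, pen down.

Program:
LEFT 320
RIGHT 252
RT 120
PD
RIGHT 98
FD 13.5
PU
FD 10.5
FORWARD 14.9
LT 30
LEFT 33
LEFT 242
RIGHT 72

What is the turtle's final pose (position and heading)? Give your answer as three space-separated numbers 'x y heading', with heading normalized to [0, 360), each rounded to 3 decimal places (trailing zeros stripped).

Answer: -33.688 -19.45 83

Derivation:
Executing turtle program step by step:
Start: pos=(0,0), heading=0, pen down
LT 320: heading 0 -> 320
RT 252: heading 320 -> 68
RT 120: heading 68 -> 308
PD: pen down
RT 98: heading 308 -> 210
FD 13.5: (0,0) -> (-11.691,-6.75) [heading=210, draw]
PU: pen up
FD 10.5: (-11.691,-6.75) -> (-20.785,-12) [heading=210, move]
FD 14.9: (-20.785,-12) -> (-33.688,-19.45) [heading=210, move]
LT 30: heading 210 -> 240
LT 33: heading 240 -> 273
LT 242: heading 273 -> 155
RT 72: heading 155 -> 83
Final: pos=(-33.688,-19.45), heading=83, 1 segment(s) drawn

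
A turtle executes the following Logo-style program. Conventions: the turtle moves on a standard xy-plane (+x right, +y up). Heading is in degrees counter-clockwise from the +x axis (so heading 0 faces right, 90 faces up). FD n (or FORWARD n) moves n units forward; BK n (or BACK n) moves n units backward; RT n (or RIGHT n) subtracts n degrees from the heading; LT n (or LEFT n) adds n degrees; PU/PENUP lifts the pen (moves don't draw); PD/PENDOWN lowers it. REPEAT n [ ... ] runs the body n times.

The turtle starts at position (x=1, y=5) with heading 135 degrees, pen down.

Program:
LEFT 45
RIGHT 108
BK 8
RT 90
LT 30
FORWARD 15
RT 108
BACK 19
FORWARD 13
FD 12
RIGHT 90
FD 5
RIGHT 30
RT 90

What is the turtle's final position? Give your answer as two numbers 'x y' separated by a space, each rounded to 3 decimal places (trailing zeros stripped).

Answer: 7.6 -4.934

Derivation:
Executing turtle program step by step:
Start: pos=(1,5), heading=135, pen down
LT 45: heading 135 -> 180
RT 108: heading 180 -> 72
BK 8: (1,5) -> (-1.472,-2.608) [heading=72, draw]
RT 90: heading 72 -> 342
LT 30: heading 342 -> 12
FD 15: (-1.472,-2.608) -> (13.2,0.51) [heading=12, draw]
RT 108: heading 12 -> 264
BK 19: (13.2,0.51) -> (15.186,19.406) [heading=264, draw]
FD 13: (15.186,19.406) -> (13.827,6.477) [heading=264, draw]
FD 12: (13.827,6.477) -> (12.573,-5.457) [heading=264, draw]
RT 90: heading 264 -> 174
FD 5: (12.573,-5.457) -> (7.6,-4.934) [heading=174, draw]
RT 30: heading 174 -> 144
RT 90: heading 144 -> 54
Final: pos=(7.6,-4.934), heading=54, 6 segment(s) drawn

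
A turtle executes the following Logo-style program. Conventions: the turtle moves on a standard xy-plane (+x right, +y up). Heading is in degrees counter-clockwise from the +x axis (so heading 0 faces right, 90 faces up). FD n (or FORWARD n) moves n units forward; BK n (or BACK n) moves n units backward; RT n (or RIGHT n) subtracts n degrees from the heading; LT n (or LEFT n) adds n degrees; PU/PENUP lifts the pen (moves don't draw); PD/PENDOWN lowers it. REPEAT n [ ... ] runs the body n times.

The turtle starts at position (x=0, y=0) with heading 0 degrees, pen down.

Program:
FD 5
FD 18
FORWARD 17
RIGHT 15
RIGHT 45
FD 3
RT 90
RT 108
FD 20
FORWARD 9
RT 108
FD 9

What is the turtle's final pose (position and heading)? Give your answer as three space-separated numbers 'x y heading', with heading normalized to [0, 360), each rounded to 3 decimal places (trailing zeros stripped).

Executing turtle program step by step:
Start: pos=(0,0), heading=0, pen down
FD 5: (0,0) -> (5,0) [heading=0, draw]
FD 18: (5,0) -> (23,0) [heading=0, draw]
FD 17: (23,0) -> (40,0) [heading=0, draw]
RT 15: heading 0 -> 345
RT 45: heading 345 -> 300
FD 3: (40,0) -> (41.5,-2.598) [heading=300, draw]
RT 90: heading 300 -> 210
RT 108: heading 210 -> 102
FD 20: (41.5,-2.598) -> (37.342,16.965) [heading=102, draw]
FD 9: (37.342,16.965) -> (35.471,25.768) [heading=102, draw]
RT 108: heading 102 -> 354
FD 9: (35.471,25.768) -> (44.421,24.827) [heading=354, draw]
Final: pos=(44.421,24.827), heading=354, 7 segment(s) drawn

Answer: 44.421 24.827 354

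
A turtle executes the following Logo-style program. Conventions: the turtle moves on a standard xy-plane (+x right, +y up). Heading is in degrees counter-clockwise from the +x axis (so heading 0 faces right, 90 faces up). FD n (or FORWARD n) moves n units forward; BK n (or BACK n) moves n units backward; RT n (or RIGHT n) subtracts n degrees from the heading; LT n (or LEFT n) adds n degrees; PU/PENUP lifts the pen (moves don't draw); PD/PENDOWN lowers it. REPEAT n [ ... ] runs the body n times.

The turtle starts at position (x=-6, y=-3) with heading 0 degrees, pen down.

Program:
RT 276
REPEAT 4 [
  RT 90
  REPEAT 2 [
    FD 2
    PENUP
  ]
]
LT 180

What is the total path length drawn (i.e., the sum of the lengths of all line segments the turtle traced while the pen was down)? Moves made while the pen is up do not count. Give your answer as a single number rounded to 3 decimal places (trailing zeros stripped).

Answer: 2

Derivation:
Executing turtle program step by step:
Start: pos=(-6,-3), heading=0, pen down
RT 276: heading 0 -> 84
REPEAT 4 [
  -- iteration 1/4 --
  RT 90: heading 84 -> 354
  REPEAT 2 [
    -- iteration 1/2 --
    FD 2: (-6,-3) -> (-4.011,-3.209) [heading=354, draw]
    PU: pen up
    -- iteration 2/2 --
    FD 2: (-4.011,-3.209) -> (-2.022,-3.418) [heading=354, move]
    PU: pen up
  ]
  -- iteration 2/4 --
  RT 90: heading 354 -> 264
  REPEAT 2 [
    -- iteration 1/2 --
    FD 2: (-2.022,-3.418) -> (-2.231,-5.407) [heading=264, move]
    PU: pen up
    -- iteration 2/2 --
    FD 2: (-2.231,-5.407) -> (-2.44,-7.396) [heading=264, move]
    PU: pen up
  ]
  -- iteration 3/4 --
  RT 90: heading 264 -> 174
  REPEAT 2 [
    -- iteration 1/2 --
    FD 2: (-2.44,-7.396) -> (-4.429,-7.187) [heading=174, move]
    PU: pen up
    -- iteration 2/2 --
    FD 2: (-4.429,-7.187) -> (-6.418,-6.978) [heading=174, move]
    PU: pen up
  ]
  -- iteration 4/4 --
  RT 90: heading 174 -> 84
  REPEAT 2 [
    -- iteration 1/2 --
    FD 2: (-6.418,-6.978) -> (-6.209,-4.989) [heading=84, move]
    PU: pen up
    -- iteration 2/2 --
    FD 2: (-6.209,-4.989) -> (-6,-3) [heading=84, move]
    PU: pen up
  ]
]
LT 180: heading 84 -> 264
Final: pos=(-6,-3), heading=264, 1 segment(s) drawn

Segment lengths:
  seg 1: (-6,-3) -> (-4.011,-3.209), length = 2
Total = 2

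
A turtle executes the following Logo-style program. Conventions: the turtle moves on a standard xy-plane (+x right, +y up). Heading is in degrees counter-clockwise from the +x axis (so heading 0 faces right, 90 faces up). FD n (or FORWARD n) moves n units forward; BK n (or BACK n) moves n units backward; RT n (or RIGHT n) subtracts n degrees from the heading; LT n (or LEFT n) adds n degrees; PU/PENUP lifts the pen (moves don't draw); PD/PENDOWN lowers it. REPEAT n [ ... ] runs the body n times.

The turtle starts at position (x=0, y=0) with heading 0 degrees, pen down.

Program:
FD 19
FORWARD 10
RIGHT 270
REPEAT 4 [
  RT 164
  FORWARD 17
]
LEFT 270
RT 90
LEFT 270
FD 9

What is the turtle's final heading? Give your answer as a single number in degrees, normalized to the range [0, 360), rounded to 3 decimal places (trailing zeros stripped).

Executing turtle program step by step:
Start: pos=(0,0), heading=0, pen down
FD 19: (0,0) -> (19,0) [heading=0, draw]
FD 10: (19,0) -> (29,0) [heading=0, draw]
RT 270: heading 0 -> 90
REPEAT 4 [
  -- iteration 1/4 --
  RT 164: heading 90 -> 286
  FD 17: (29,0) -> (33.686,-16.341) [heading=286, draw]
  -- iteration 2/4 --
  RT 164: heading 286 -> 122
  FD 17: (33.686,-16.341) -> (24.677,-1.925) [heading=122, draw]
  -- iteration 3/4 --
  RT 164: heading 122 -> 318
  FD 17: (24.677,-1.925) -> (37.311,-13.3) [heading=318, draw]
  -- iteration 4/4 --
  RT 164: heading 318 -> 154
  FD 17: (37.311,-13.3) -> (22.031,-5.848) [heading=154, draw]
]
LT 270: heading 154 -> 64
RT 90: heading 64 -> 334
LT 270: heading 334 -> 244
FD 9: (22.031,-5.848) -> (18.086,-13.937) [heading=244, draw]
Final: pos=(18.086,-13.937), heading=244, 7 segment(s) drawn

Answer: 244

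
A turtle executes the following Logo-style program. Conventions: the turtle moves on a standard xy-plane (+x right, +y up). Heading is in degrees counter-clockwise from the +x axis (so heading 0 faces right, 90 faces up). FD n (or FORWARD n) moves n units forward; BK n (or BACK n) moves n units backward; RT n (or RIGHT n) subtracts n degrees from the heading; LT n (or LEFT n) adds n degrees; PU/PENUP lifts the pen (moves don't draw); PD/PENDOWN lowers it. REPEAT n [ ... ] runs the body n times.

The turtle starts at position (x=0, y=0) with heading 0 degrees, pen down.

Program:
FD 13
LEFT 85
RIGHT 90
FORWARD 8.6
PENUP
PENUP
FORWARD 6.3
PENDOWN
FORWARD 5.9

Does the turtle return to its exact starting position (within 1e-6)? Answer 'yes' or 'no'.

Executing turtle program step by step:
Start: pos=(0,0), heading=0, pen down
FD 13: (0,0) -> (13,0) [heading=0, draw]
LT 85: heading 0 -> 85
RT 90: heading 85 -> 355
FD 8.6: (13,0) -> (21.567,-0.75) [heading=355, draw]
PU: pen up
PU: pen up
FD 6.3: (21.567,-0.75) -> (27.843,-1.299) [heading=355, move]
PD: pen down
FD 5.9: (27.843,-1.299) -> (33.721,-1.813) [heading=355, draw]
Final: pos=(33.721,-1.813), heading=355, 3 segment(s) drawn

Start position: (0, 0)
Final position: (33.721, -1.813)
Distance = 33.77; >= 1e-6 -> NOT closed

Answer: no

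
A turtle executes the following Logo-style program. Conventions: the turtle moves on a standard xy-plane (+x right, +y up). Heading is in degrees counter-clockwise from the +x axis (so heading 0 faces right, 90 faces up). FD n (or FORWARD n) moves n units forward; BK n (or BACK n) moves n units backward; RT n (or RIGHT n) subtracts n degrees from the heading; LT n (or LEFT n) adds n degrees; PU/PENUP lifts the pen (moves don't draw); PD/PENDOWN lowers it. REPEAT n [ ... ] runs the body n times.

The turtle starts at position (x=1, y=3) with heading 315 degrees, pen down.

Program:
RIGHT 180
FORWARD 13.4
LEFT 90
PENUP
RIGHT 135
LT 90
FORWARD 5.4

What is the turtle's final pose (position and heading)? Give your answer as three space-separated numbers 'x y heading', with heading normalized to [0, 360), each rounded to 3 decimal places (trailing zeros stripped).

Answer: -13.875 12.475 180

Derivation:
Executing turtle program step by step:
Start: pos=(1,3), heading=315, pen down
RT 180: heading 315 -> 135
FD 13.4: (1,3) -> (-8.475,12.475) [heading=135, draw]
LT 90: heading 135 -> 225
PU: pen up
RT 135: heading 225 -> 90
LT 90: heading 90 -> 180
FD 5.4: (-8.475,12.475) -> (-13.875,12.475) [heading=180, move]
Final: pos=(-13.875,12.475), heading=180, 1 segment(s) drawn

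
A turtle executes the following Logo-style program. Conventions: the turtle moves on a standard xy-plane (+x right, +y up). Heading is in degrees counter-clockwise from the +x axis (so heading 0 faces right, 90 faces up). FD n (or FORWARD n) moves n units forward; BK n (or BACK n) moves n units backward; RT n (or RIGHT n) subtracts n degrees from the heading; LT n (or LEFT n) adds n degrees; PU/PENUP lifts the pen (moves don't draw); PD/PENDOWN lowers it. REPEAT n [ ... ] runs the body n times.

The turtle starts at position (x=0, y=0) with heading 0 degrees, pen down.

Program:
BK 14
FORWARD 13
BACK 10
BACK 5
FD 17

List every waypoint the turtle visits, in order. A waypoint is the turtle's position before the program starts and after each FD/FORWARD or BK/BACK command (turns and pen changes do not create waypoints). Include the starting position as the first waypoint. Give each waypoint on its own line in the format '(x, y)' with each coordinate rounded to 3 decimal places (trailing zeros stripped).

Answer: (0, 0)
(-14, 0)
(-1, 0)
(-11, 0)
(-16, 0)
(1, 0)

Derivation:
Executing turtle program step by step:
Start: pos=(0,0), heading=0, pen down
BK 14: (0,0) -> (-14,0) [heading=0, draw]
FD 13: (-14,0) -> (-1,0) [heading=0, draw]
BK 10: (-1,0) -> (-11,0) [heading=0, draw]
BK 5: (-11,0) -> (-16,0) [heading=0, draw]
FD 17: (-16,0) -> (1,0) [heading=0, draw]
Final: pos=(1,0), heading=0, 5 segment(s) drawn
Waypoints (6 total):
(0, 0)
(-14, 0)
(-1, 0)
(-11, 0)
(-16, 0)
(1, 0)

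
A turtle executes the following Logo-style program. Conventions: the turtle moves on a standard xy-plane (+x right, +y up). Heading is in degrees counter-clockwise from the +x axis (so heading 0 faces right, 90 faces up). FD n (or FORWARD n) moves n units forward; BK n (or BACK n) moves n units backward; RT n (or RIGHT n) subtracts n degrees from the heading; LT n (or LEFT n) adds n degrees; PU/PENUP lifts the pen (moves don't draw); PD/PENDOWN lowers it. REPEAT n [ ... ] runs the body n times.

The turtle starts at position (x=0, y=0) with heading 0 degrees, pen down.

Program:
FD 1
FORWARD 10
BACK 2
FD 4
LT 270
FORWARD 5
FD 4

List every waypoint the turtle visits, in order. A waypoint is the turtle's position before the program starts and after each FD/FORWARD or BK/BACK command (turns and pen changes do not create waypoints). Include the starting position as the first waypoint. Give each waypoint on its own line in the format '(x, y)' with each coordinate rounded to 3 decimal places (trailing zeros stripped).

Executing turtle program step by step:
Start: pos=(0,0), heading=0, pen down
FD 1: (0,0) -> (1,0) [heading=0, draw]
FD 10: (1,0) -> (11,0) [heading=0, draw]
BK 2: (11,0) -> (9,0) [heading=0, draw]
FD 4: (9,0) -> (13,0) [heading=0, draw]
LT 270: heading 0 -> 270
FD 5: (13,0) -> (13,-5) [heading=270, draw]
FD 4: (13,-5) -> (13,-9) [heading=270, draw]
Final: pos=(13,-9), heading=270, 6 segment(s) drawn
Waypoints (7 total):
(0, 0)
(1, 0)
(11, 0)
(9, 0)
(13, 0)
(13, -5)
(13, -9)

Answer: (0, 0)
(1, 0)
(11, 0)
(9, 0)
(13, 0)
(13, -5)
(13, -9)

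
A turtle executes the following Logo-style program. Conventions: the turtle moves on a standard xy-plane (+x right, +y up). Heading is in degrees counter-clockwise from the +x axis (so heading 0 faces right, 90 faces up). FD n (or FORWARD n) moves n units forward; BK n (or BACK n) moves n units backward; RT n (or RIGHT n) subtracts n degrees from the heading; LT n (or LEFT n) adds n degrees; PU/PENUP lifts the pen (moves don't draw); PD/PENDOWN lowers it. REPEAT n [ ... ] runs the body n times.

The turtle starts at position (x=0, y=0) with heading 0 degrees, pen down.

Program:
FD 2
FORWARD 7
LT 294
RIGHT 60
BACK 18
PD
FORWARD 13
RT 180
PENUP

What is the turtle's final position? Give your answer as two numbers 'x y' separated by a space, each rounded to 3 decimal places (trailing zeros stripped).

Answer: 11.939 4.045

Derivation:
Executing turtle program step by step:
Start: pos=(0,0), heading=0, pen down
FD 2: (0,0) -> (2,0) [heading=0, draw]
FD 7: (2,0) -> (9,0) [heading=0, draw]
LT 294: heading 0 -> 294
RT 60: heading 294 -> 234
BK 18: (9,0) -> (19.58,14.562) [heading=234, draw]
PD: pen down
FD 13: (19.58,14.562) -> (11.939,4.045) [heading=234, draw]
RT 180: heading 234 -> 54
PU: pen up
Final: pos=(11.939,4.045), heading=54, 4 segment(s) drawn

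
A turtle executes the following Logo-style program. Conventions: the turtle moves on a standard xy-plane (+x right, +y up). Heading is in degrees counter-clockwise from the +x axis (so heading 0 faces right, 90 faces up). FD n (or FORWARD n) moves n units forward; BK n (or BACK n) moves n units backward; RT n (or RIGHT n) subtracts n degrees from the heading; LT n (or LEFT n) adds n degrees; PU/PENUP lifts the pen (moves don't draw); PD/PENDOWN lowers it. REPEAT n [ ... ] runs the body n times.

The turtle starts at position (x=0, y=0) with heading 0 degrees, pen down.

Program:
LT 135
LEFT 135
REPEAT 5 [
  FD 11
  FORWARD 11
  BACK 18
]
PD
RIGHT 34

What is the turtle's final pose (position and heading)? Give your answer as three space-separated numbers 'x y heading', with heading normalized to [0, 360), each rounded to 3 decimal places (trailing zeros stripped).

Answer: 0 -20 236

Derivation:
Executing turtle program step by step:
Start: pos=(0,0), heading=0, pen down
LT 135: heading 0 -> 135
LT 135: heading 135 -> 270
REPEAT 5 [
  -- iteration 1/5 --
  FD 11: (0,0) -> (0,-11) [heading=270, draw]
  FD 11: (0,-11) -> (0,-22) [heading=270, draw]
  BK 18: (0,-22) -> (0,-4) [heading=270, draw]
  -- iteration 2/5 --
  FD 11: (0,-4) -> (0,-15) [heading=270, draw]
  FD 11: (0,-15) -> (0,-26) [heading=270, draw]
  BK 18: (0,-26) -> (0,-8) [heading=270, draw]
  -- iteration 3/5 --
  FD 11: (0,-8) -> (0,-19) [heading=270, draw]
  FD 11: (0,-19) -> (0,-30) [heading=270, draw]
  BK 18: (0,-30) -> (0,-12) [heading=270, draw]
  -- iteration 4/5 --
  FD 11: (0,-12) -> (0,-23) [heading=270, draw]
  FD 11: (0,-23) -> (0,-34) [heading=270, draw]
  BK 18: (0,-34) -> (0,-16) [heading=270, draw]
  -- iteration 5/5 --
  FD 11: (0,-16) -> (0,-27) [heading=270, draw]
  FD 11: (0,-27) -> (0,-38) [heading=270, draw]
  BK 18: (0,-38) -> (0,-20) [heading=270, draw]
]
PD: pen down
RT 34: heading 270 -> 236
Final: pos=(0,-20), heading=236, 15 segment(s) drawn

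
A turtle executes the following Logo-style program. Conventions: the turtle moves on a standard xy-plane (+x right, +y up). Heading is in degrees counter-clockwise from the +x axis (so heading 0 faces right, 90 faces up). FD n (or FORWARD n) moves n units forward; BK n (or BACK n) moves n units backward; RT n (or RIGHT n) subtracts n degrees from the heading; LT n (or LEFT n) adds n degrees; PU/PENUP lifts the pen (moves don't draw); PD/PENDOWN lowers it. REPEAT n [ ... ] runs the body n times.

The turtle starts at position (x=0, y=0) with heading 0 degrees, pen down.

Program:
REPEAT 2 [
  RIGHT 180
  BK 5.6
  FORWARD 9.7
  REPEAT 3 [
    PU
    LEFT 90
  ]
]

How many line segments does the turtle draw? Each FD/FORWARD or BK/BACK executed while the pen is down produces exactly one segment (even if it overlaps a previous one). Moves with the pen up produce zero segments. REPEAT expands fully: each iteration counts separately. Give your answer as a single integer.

Answer: 2

Derivation:
Executing turtle program step by step:
Start: pos=(0,0), heading=0, pen down
REPEAT 2 [
  -- iteration 1/2 --
  RT 180: heading 0 -> 180
  BK 5.6: (0,0) -> (5.6,0) [heading=180, draw]
  FD 9.7: (5.6,0) -> (-4.1,0) [heading=180, draw]
  REPEAT 3 [
    -- iteration 1/3 --
    PU: pen up
    LT 90: heading 180 -> 270
    -- iteration 2/3 --
    PU: pen up
    LT 90: heading 270 -> 0
    -- iteration 3/3 --
    PU: pen up
    LT 90: heading 0 -> 90
  ]
  -- iteration 2/2 --
  RT 180: heading 90 -> 270
  BK 5.6: (-4.1,0) -> (-4.1,5.6) [heading=270, move]
  FD 9.7: (-4.1,5.6) -> (-4.1,-4.1) [heading=270, move]
  REPEAT 3 [
    -- iteration 1/3 --
    PU: pen up
    LT 90: heading 270 -> 0
    -- iteration 2/3 --
    PU: pen up
    LT 90: heading 0 -> 90
    -- iteration 3/3 --
    PU: pen up
    LT 90: heading 90 -> 180
  ]
]
Final: pos=(-4.1,-4.1), heading=180, 2 segment(s) drawn
Segments drawn: 2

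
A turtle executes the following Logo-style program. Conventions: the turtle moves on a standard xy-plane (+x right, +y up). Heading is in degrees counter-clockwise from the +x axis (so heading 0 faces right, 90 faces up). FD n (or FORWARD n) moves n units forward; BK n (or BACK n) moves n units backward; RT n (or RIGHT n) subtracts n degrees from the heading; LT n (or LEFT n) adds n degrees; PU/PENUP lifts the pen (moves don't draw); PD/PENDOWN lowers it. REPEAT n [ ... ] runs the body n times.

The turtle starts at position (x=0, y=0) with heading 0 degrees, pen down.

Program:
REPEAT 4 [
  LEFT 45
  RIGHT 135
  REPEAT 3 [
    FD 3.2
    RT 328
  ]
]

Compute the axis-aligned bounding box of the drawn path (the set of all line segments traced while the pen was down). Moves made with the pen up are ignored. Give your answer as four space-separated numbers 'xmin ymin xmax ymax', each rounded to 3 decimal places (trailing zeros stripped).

Executing turtle program step by step:
Start: pos=(0,0), heading=0, pen down
REPEAT 4 [
  -- iteration 1/4 --
  LT 45: heading 0 -> 45
  RT 135: heading 45 -> 270
  REPEAT 3 [
    -- iteration 1/3 --
    FD 3.2: (0,0) -> (0,-3.2) [heading=270, draw]
    RT 328: heading 270 -> 302
    -- iteration 2/3 --
    FD 3.2: (0,-3.2) -> (1.696,-5.914) [heading=302, draw]
    RT 328: heading 302 -> 334
    -- iteration 3/3 --
    FD 3.2: (1.696,-5.914) -> (4.572,-7.317) [heading=334, draw]
    RT 328: heading 334 -> 6
  ]
  -- iteration 2/4 --
  LT 45: heading 6 -> 51
  RT 135: heading 51 -> 276
  REPEAT 3 [
    -- iteration 1/3 --
    FD 3.2: (4.572,-7.317) -> (4.906,-10.499) [heading=276, draw]
    RT 328: heading 276 -> 308
    -- iteration 2/3 --
    FD 3.2: (4.906,-10.499) -> (6.876,-13.021) [heading=308, draw]
    RT 328: heading 308 -> 340
    -- iteration 3/3 --
    FD 3.2: (6.876,-13.021) -> (9.884,-14.115) [heading=340, draw]
    RT 328: heading 340 -> 12
  ]
  -- iteration 3/4 --
  LT 45: heading 12 -> 57
  RT 135: heading 57 -> 282
  REPEAT 3 [
    -- iteration 1/3 --
    FD 3.2: (9.884,-14.115) -> (10.549,-17.245) [heading=282, draw]
    RT 328: heading 282 -> 314
    -- iteration 2/3 --
    FD 3.2: (10.549,-17.245) -> (12.772,-19.547) [heading=314, draw]
    RT 328: heading 314 -> 346
    -- iteration 3/3 --
    FD 3.2: (12.772,-19.547) -> (15.877,-20.321) [heading=346, draw]
    RT 328: heading 346 -> 18
  ]
  -- iteration 4/4 --
  LT 45: heading 18 -> 63
  RT 135: heading 63 -> 288
  REPEAT 3 [
    -- iteration 1/3 --
    FD 3.2: (15.877,-20.321) -> (16.866,-23.365) [heading=288, draw]
    RT 328: heading 288 -> 320
    -- iteration 2/3 --
    FD 3.2: (16.866,-23.365) -> (19.317,-25.422) [heading=320, draw]
    RT 328: heading 320 -> 352
    -- iteration 3/3 --
    FD 3.2: (19.317,-25.422) -> (22.486,-25.867) [heading=352, draw]
    RT 328: heading 352 -> 24
  ]
]
Final: pos=(22.486,-25.867), heading=24, 12 segment(s) drawn

Segment endpoints: x in {0, 0, 1.696, 4.572, 4.906, 6.876, 9.884, 10.549, 12.772, 15.877, 16.866, 19.317, 22.486}, y in {-25.867, -25.422, -23.365, -20.321, -19.547, -17.245, -14.115, -13.021, -10.499, -7.317, -5.914, -3.2, 0}
xmin=0, ymin=-25.867, xmax=22.486, ymax=0

Answer: 0 -25.867 22.486 0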